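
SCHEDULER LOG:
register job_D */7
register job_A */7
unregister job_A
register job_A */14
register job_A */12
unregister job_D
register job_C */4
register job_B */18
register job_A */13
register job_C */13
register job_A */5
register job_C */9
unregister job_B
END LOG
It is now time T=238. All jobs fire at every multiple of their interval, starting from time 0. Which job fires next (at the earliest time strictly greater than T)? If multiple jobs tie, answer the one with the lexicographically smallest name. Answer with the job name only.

Answer: job_A

Derivation:
Op 1: register job_D */7 -> active={job_D:*/7}
Op 2: register job_A */7 -> active={job_A:*/7, job_D:*/7}
Op 3: unregister job_A -> active={job_D:*/7}
Op 4: register job_A */14 -> active={job_A:*/14, job_D:*/7}
Op 5: register job_A */12 -> active={job_A:*/12, job_D:*/7}
Op 6: unregister job_D -> active={job_A:*/12}
Op 7: register job_C */4 -> active={job_A:*/12, job_C:*/4}
Op 8: register job_B */18 -> active={job_A:*/12, job_B:*/18, job_C:*/4}
Op 9: register job_A */13 -> active={job_A:*/13, job_B:*/18, job_C:*/4}
Op 10: register job_C */13 -> active={job_A:*/13, job_B:*/18, job_C:*/13}
Op 11: register job_A */5 -> active={job_A:*/5, job_B:*/18, job_C:*/13}
Op 12: register job_C */9 -> active={job_A:*/5, job_B:*/18, job_C:*/9}
Op 13: unregister job_B -> active={job_A:*/5, job_C:*/9}
  job_A: interval 5, next fire after T=238 is 240
  job_C: interval 9, next fire after T=238 is 243
Earliest = 240, winner (lex tiebreak) = job_A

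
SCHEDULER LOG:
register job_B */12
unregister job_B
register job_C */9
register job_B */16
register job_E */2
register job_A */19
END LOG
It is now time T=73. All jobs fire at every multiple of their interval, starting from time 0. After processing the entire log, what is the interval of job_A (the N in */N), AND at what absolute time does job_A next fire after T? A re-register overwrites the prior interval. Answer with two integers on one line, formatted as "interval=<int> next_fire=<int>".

Op 1: register job_B */12 -> active={job_B:*/12}
Op 2: unregister job_B -> active={}
Op 3: register job_C */9 -> active={job_C:*/9}
Op 4: register job_B */16 -> active={job_B:*/16, job_C:*/9}
Op 5: register job_E */2 -> active={job_B:*/16, job_C:*/9, job_E:*/2}
Op 6: register job_A */19 -> active={job_A:*/19, job_B:*/16, job_C:*/9, job_E:*/2}
Final interval of job_A = 19
Next fire of job_A after T=73: (73//19+1)*19 = 76

Answer: interval=19 next_fire=76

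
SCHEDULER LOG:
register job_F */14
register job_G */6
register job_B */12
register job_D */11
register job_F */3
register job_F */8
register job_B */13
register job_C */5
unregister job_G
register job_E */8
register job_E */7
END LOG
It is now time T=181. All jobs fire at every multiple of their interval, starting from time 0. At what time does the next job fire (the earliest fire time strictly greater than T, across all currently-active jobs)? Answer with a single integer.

Op 1: register job_F */14 -> active={job_F:*/14}
Op 2: register job_G */6 -> active={job_F:*/14, job_G:*/6}
Op 3: register job_B */12 -> active={job_B:*/12, job_F:*/14, job_G:*/6}
Op 4: register job_D */11 -> active={job_B:*/12, job_D:*/11, job_F:*/14, job_G:*/6}
Op 5: register job_F */3 -> active={job_B:*/12, job_D:*/11, job_F:*/3, job_G:*/6}
Op 6: register job_F */8 -> active={job_B:*/12, job_D:*/11, job_F:*/8, job_G:*/6}
Op 7: register job_B */13 -> active={job_B:*/13, job_D:*/11, job_F:*/8, job_G:*/6}
Op 8: register job_C */5 -> active={job_B:*/13, job_C:*/5, job_D:*/11, job_F:*/8, job_G:*/6}
Op 9: unregister job_G -> active={job_B:*/13, job_C:*/5, job_D:*/11, job_F:*/8}
Op 10: register job_E */8 -> active={job_B:*/13, job_C:*/5, job_D:*/11, job_E:*/8, job_F:*/8}
Op 11: register job_E */7 -> active={job_B:*/13, job_C:*/5, job_D:*/11, job_E:*/7, job_F:*/8}
  job_B: interval 13, next fire after T=181 is 182
  job_C: interval 5, next fire after T=181 is 185
  job_D: interval 11, next fire after T=181 is 187
  job_E: interval 7, next fire after T=181 is 182
  job_F: interval 8, next fire after T=181 is 184
Earliest fire time = 182 (job job_B)

Answer: 182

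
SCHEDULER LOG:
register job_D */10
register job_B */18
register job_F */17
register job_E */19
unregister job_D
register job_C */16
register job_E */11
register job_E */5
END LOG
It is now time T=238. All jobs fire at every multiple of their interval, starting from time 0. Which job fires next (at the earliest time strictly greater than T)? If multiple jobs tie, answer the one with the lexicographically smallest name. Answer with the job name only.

Answer: job_C

Derivation:
Op 1: register job_D */10 -> active={job_D:*/10}
Op 2: register job_B */18 -> active={job_B:*/18, job_D:*/10}
Op 3: register job_F */17 -> active={job_B:*/18, job_D:*/10, job_F:*/17}
Op 4: register job_E */19 -> active={job_B:*/18, job_D:*/10, job_E:*/19, job_F:*/17}
Op 5: unregister job_D -> active={job_B:*/18, job_E:*/19, job_F:*/17}
Op 6: register job_C */16 -> active={job_B:*/18, job_C:*/16, job_E:*/19, job_F:*/17}
Op 7: register job_E */11 -> active={job_B:*/18, job_C:*/16, job_E:*/11, job_F:*/17}
Op 8: register job_E */5 -> active={job_B:*/18, job_C:*/16, job_E:*/5, job_F:*/17}
  job_B: interval 18, next fire after T=238 is 252
  job_C: interval 16, next fire after T=238 is 240
  job_E: interval 5, next fire after T=238 is 240
  job_F: interval 17, next fire after T=238 is 255
Earliest = 240, winner (lex tiebreak) = job_C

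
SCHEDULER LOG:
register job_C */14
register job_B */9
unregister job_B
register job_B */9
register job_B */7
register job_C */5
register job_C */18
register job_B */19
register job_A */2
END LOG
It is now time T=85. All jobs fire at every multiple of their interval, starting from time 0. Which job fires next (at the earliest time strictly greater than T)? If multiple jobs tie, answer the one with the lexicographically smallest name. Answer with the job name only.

Answer: job_A

Derivation:
Op 1: register job_C */14 -> active={job_C:*/14}
Op 2: register job_B */9 -> active={job_B:*/9, job_C:*/14}
Op 3: unregister job_B -> active={job_C:*/14}
Op 4: register job_B */9 -> active={job_B:*/9, job_C:*/14}
Op 5: register job_B */7 -> active={job_B:*/7, job_C:*/14}
Op 6: register job_C */5 -> active={job_B:*/7, job_C:*/5}
Op 7: register job_C */18 -> active={job_B:*/7, job_C:*/18}
Op 8: register job_B */19 -> active={job_B:*/19, job_C:*/18}
Op 9: register job_A */2 -> active={job_A:*/2, job_B:*/19, job_C:*/18}
  job_A: interval 2, next fire after T=85 is 86
  job_B: interval 19, next fire after T=85 is 95
  job_C: interval 18, next fire after T=85 is 90
Earliest = 86, winner (lex tiebreak) = job_A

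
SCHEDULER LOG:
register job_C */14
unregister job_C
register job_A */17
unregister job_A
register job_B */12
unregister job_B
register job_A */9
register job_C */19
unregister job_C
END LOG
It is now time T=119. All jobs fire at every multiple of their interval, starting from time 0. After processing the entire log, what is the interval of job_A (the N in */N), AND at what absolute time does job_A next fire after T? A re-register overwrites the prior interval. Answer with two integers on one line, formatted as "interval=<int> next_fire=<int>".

Answer: interval=9 next_fire=126

Derivation:
Op 1: register job_C */14 -> active={job_C:*/14}
Op 2: unregister job_C -> active={}
Op 3: register job_A */17 -> active={job_A:*/17}
Op 4: unregister job_A -> active={}
Op 5: register job_B */12 -> active={job_B:*/12}
Op 6: unregister job_B -> active={}
Op 7: register job_A */9 -> active={job_A:*/9}
Op 8: register job_C */19 -> active={job_A:*/9, job_C:*/19}
Op 9: unregister job_C -> active={job_A:*/9}
Final interval of job_A = 9
Next fire of job_A after T=119: (119//9+1)*9 = 126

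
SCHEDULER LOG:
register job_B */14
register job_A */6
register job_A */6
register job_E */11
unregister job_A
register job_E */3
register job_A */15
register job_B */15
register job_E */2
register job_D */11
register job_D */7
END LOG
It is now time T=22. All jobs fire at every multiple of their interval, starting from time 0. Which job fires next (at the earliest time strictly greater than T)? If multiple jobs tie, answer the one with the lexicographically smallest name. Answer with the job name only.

Answer: job_E

Derivation:
Op 1: register job_B */14 -> active={job_B:*/14}
Op 2: register job_A */6 -> active={job_A:*/6, job_B:*/14}
Op 3: register job_A */6 -> active={job_A:*/6, job_B:*/14}
Op 4: register job_E */11 -> active={job_A:*/6, job_B:*/14, job_E:*/11}
Op 5: unregister job_A -> active={job_B:*/14, job_E:*/11}
Op 6: register job_E */3 -> active={job_B:*/14, job_E:*/3}
Op 7: register job_A */15 -> active={job_A:*/15, job_B:*/14, job_E:*/3}
Op 8: register job_B */15 -> active={job_A:*/15, job_B:*/15, job_E:*/3}
Op 9: register job_E */2 -> active={job_A:*/15, job_B:*/15, job_E:*/2}
Op 10: register job_D */11 -> active={job_A:*/15, job_B:*/15, job_D:*/11, job_E:*/2}
Op 11: register job_D */7 -> active={job_A:*/15, job_B:*/15, job_D:*/7, job_E:*/2}
  job_A: interval 15, next fire after T=22 is 30
  job_B: interval 15, next fire after T=22 is 30
  job_D: interval 7, next fire after T=22 is 28
  job_E: interval 2, next fire after T=22 is 24
Earliest = 24, winner (lex tiebreak) = job_E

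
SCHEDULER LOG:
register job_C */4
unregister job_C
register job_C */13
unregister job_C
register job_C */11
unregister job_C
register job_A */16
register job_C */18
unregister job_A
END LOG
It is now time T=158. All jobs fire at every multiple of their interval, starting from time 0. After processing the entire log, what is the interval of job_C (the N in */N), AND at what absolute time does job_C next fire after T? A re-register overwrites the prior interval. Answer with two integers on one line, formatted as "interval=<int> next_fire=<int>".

Op 1: register job_C */4 -> active={job_C:*/4}
Op 2: unregister job_C -> active={}
Op 3: register job_C */13 -> active={job_C:*/13}
Op 4: unregister job_C -> active={}
Op 5: register job_C */11 -> active={job_C:*/11}
Op 6: unregister job_C -> active={}
Op 7: register job_A */16 -> active={job_A:*/16}
Op 8: register job_C */18 -> active={job_A:*/16, job_C:*/18}
Op 9: unregister job_A -> active={job_C:*/18}
Final interval of job_C = 18
Next fire of job_C after T=158: (158//18+1)*18 = 162

Answer: interval=18 next_fire=162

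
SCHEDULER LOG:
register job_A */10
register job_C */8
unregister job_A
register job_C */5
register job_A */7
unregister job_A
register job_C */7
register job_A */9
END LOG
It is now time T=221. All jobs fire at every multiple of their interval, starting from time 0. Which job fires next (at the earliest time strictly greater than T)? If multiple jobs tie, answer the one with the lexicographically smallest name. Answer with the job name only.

Op 1: register job_A */10 -> active={job_A:*/10}
Op 2: register job_C */8 -> active={job_A:*/10, job_C:*/8}
Op 3: unregister job_A -> active={job_C:*/8}
Op 4: register job_C */5 -> active={job_C:*/5}
Op 5: register job_A */7 -> active={job_A:*/7, job_C:*/5}
Op 6: unregister job_A -> active={job_C:*/5}
Op 7: register job_C */7 -> active={job_C:*/7}
Op 8: register job_A */9 -> active={job_A:*/9, job_C:*/7}
  job_A: interval 9, next fire after T=221 is 225
  job_C: interval 7, next fire after T=221 is 224
Earliest = 224, winner (lex tiebreak) = job_C

Answer: job_C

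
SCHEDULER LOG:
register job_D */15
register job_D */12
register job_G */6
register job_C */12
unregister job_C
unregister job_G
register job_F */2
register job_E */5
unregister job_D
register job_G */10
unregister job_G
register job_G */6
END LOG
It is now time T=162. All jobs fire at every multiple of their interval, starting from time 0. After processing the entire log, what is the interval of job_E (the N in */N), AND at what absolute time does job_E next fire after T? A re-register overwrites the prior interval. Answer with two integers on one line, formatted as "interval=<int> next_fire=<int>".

Op 1: register job_D */15 -> active={job_D:*/15}
Op 2: register job_D */12 -> active={job_D:*/12}
Op 3: register job_G */6 -> active={job_D:*/12, job_G:*/6}
Op 4: register job_C */12 -> active={job_C:*/12, job_D:*/12, job_G:*/6}
Op 5: unregister job_C -> active={job_D:*/12, job_G:*/6}
Op 6: unregister job_G -> active={job_D:*/12}
Op 7: register job_F */2 -> active={job_D:*/12, job_F:*/2}
Op 8: register job_E */5 -> active={job_D:*/12, job_E:*/5, job_F:*/2}
Op 9: unregister job_D -> active={job_E:*/5, job_F:*/2}
Op 10: register job_G */10 -> active={job_E:*/5, job_F:*/2, job_G:*/10}
Op 11: unregister job_G -> active={job_E:*/5, job_F:*/2}
Op 12: register job_G */6 -> active={job_E:*/5, job_F:*/2, job_G:*/6}
Final interval of job_E = 5
Next fire of job_E after T=162: (162//5+1)*5 = 165

Answer: interval=5 next_fire=165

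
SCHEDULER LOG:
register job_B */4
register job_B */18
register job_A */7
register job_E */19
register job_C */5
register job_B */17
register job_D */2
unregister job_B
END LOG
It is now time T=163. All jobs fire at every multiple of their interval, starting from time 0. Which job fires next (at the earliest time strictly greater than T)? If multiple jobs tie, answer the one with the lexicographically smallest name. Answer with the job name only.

Op 1: register job_B */4 -> active={job_B:*/4}
Op 2: register job_B */18 -> active={job_B:*/18}
Op 3: register job_A */7 -> active={job_A:*/7, job_B:*/18}
Op 4: register job_E */19 -> active={job_A:*/7, job_B:*/18, job_E:*/19}
Op 5: register job_C */5 -> active={job_A:*/7, job_B:*/18, job_C:*/5, job_E:*/19}
Op 6: register job_B */17 -> active={job_A:*/7, job_B:*/17, job_C:*/5, job_E:*/19}
Op 7: register job_D */2 -> active={job_A:*/7, job_B:*/17, job_C:*/5, job_D:*/2, job_E:*/19}
Op 8: unregister job_B -> active={job_A:*/7, job_C:*/5, job_D:*/2, job_E:*/19}
  job_A: interval 7, next fire after T=163 is 168
  job_C: interval 5, next fire after T=163 is 165
  job_D: interval 2, next fire after T=163 is 164
  job_E: interval 19, next fire after T=163 is 171
Earliest = 164, winner (lex tiebreak) = job_D

Answer: job_D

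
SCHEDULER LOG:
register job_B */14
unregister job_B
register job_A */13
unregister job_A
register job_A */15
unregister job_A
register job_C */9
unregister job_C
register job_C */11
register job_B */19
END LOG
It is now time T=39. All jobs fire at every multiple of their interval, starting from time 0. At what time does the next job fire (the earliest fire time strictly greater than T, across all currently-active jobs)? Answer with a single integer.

Op 1: register job_B */14 -> active={job_B:*/14}
Op 2: unregister job_B -> active={}
Op 3: register job_A */13 -> active={job_A:*/13}
Op 4: unregister job_A -> active={}
Op 5: register job_A */15 -> active={job_A:*/15}
Op 6: unregister job_A -> active={}
Op 7: register job_C */9 -> active={job_C:*/9}
Op 8: unregister job_C -> active={}
Op 9: register job_C */11 -> active={job_C:*/11}
Op 10: register job_B */19 -> active={job_B:*/19, job_C:*/11}
  job_B: interval 19, next fire after T=39 is 57
  job_C: interval 11, next fire after T=39 is 44
Earliest fire time = 44 (job job_C)

Answer: 44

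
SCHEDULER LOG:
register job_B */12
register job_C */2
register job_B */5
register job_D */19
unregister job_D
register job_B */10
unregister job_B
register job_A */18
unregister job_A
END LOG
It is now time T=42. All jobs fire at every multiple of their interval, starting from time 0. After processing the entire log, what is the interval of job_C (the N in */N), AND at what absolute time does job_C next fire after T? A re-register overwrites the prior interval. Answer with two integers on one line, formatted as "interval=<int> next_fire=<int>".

Op 1: register job_B */12 -> active={job_B:*/12}
Op 2: register job_C */2 -> active={job_B:*/12, job_C:*/2}
Op 3: register job_B */5 -> active={job_B:*/5, job_C:*/2}
Op 4: register job_D */19 -> active={job_B:*/5, job_C:*/2, job_D:*/19}
Op 5: unregister job_D -> active={job_B:*/5, job_C:*/2}
Op 6: register job_B */10 -> active={job_B:*/10, job_C:*/2}
Op 7: unregister job_B -> active={job_C:*/2}
Op 8: register job_A */18 -> active={job_A:*/18, job_C:*/2}
Op 9: unregister job_A -> active={job_C:*/2}
Final interval of job_C = 2
Next fire of job_C after T=42: (42//2+1)*2 = 44

Answer: interval=2 next_fire=44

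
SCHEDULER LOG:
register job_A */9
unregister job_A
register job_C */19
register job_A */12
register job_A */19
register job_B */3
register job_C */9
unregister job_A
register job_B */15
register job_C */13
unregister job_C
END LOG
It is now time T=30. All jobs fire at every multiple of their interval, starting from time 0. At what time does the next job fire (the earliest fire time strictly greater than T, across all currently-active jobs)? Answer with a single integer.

Op 1: register job_A */9 -> active={job_A:*/9}
Op 2: unregister job_A -> active={}
Op 3: register job_C */19 -> active={job_C:*/19}
Op 4: register job_A */12 -> active={job_A:*/12, job_C:*/19}
Op 5: register job_A */19 -> active={job_A:*/19, job_C:*/19}
Op 6: register job_B */3 -> active={job_A:*/19, job_B:*/3, job_C:*/19}
Op 7: register job_C */9 -> active={job_A:*/19, job_B:*/3, job_C:*/9}
Op 8: unregister job_A -> active={job_B:*/3, job_C:*/9}
Op 9: register job_B */15 -> active={job_B:*/15, job_C:*/9}
Op 10: register job_C */13 -> active={job_B:*/15, job_C:*/13}
Op 11: unregister job_C -> active={job_B:*/15}
  job_B: interval 15, next fire after T=30 is 45
Earliest fire time = 45 (job job_B)

Answer: 45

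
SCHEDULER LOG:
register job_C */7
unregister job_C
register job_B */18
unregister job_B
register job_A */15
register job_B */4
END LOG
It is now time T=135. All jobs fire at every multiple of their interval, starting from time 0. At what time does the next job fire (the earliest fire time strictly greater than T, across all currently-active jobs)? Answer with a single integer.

Answer: 136

Derivation:
Op 1: register job_C */7 -> active={job_C:*/7}
Op 2: unregister job_C -> active={}
Op 3: register job_B */18 -> active={job_B:*/18}
Op 4: unregister job_B -> active={}
Op 5: register job_A */15 -> active={job_A:*/15}
Op 6: register job_B */4 -> active={job_A:*/15, job_B:*/4}
  job_A: interval 15, next fire after T=135 is 150
  job_B: interval 4, next fire after T=135 is 136
Earliest fire time = 136 (job job_B)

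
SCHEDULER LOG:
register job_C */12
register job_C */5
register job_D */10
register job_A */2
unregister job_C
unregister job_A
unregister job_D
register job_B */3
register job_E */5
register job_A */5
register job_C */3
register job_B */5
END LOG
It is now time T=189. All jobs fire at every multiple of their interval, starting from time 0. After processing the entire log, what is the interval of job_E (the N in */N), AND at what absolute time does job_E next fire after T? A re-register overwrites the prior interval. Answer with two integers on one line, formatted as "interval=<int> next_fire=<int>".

Op 1: register job_C */12 -> active={job_C:*/12}
Op 2: register job_C */5 -> active={job_C:*/5}
Op 3: register job_D */10 -> active={job_C:*/5, job_D:*/10}
Op 4: register job_A */2 -> active={job_A:*/2, job_C:*/5, job_D:*/10}
Op 5: unregister job_C -> active={job_A:*/2, job_D:*/10}
Op 6: unregister job_A -> active={job_D:*/10}
Op 7: unregister job_D -> active={}
Op 8: register job_B */3 -> active={job_B:*/3}
Op 9: register job_E */5 -> active={job_B:*/3, job_E:*/5}
Op 10: register job_A */5 -> active={job_A:*/5, job_B:*/3, job_E:*/5}
Op 11: register job_C */3 -> active={job_A:*/5, job_B:*/3, job_C:*/3, job_E:*/5}
Op 12: register job_B */5 -> active={job_A:*/5, job_B:*/5, job_C:*/3, job_E:*/5}
Final interval of job_E = 5
Next fire of job_E after T=189: (189//5+1)*5 = 190

Answer: interval=5 next_fire=190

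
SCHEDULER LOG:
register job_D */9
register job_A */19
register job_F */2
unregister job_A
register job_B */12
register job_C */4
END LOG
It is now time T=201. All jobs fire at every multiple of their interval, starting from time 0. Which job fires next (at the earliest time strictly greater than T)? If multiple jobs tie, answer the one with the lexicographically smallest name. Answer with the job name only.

Op 1: register job_D */9 -> active={job_D:*/9}
Op 2: register job_A */19 -> active={job_A:*/19, job_D:*/9}
Op 3: register job_F */2 -> active={job_A:*/19, job_D:*/9, job_F:*/2}
Op 4: unregister job_A -> active={job_D:*/9, job_F:*/2}
Op 5: register job_B */12 -> active={job_B:*/12, job_D:*/9, job_F:*/2}
Op 6: register job_C */4 -> active={job_B:*/12, job_C:*/4, job_D:*/9, job_F:*/2}
  job_B: interval 12, next fire after T=201 is 204
  job_C: interval 4, next fire after T=201 is 204
  job_D: interval 9, next fire after T=201 is 207
  job_F: interval 2, next fire after T=201 is 202
Earliest = 202, winner (lex tiebreak) = job_F

Answer: job_F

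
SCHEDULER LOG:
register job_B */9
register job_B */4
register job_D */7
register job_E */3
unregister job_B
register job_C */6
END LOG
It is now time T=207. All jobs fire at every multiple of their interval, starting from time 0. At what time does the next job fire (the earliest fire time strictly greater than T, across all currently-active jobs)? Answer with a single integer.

Op 1: register job_B */9 -> active={job_B:*/9}
Op 2: register job_B */4 -> active={job_B:*/4}
Op 3: register job_D */7 -> active={job_B:*/4, job_D:*/7}
Op 4: register job_E */3 -> active={job_B:*/4, job_D:*/7, job_E:*/3}
Op 5: unregister job_B -> active={job_D:*/7, job_E:*/3}
Op 6: register job_C */6 -> active={job_C:*/6, job_D:*/7, job_E:*/3}
  job_C: interval 6, next fire after T=207 is 210
  job_D: interval 7, next fire after T=207 is 210
  job_E: interval 3, next fire after T=207 is 210
Earliest fire time = 210 (job job_C)

Answer: 210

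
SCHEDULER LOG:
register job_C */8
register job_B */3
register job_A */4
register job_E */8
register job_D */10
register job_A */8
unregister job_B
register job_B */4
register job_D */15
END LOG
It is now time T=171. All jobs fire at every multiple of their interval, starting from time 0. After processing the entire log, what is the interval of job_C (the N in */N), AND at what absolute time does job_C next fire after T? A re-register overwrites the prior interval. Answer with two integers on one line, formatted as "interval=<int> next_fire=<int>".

Answer: interval=8 next_fire=176

Derivation:
Op 1: register job_C */8 -> active={job_C:*/8}
Op 2: register job_B */3 -> active={job_B:*/3, job_C:*/8}
Op 3: register job_A */4 -> active={job_A:*/4, job_B:*/3, job_C:*/8}
Op 4: register job_E */8 -> active={job_A:*/4, job_B:*/3, job_C:*/8, job_E:*/8}
Op 5: register job_D */10 -> active={job_A:*/4, job_B:*/3, job_C:*/8, job_D:*/10, job_E:*/8}
Op 6: register job_A */8 -> active={job_A:*/8, job_B:*/3, job_C:*/8, job_D:*/10, job_E:*/8}
Op 7: unregister job_B -> active={job_A:*/8, job_C:*/8, job_D:*/10, job_E:*/8}
Op 8: register job_B */4 -> active={job_A:*/8, job_B:*/4, job_C:*/8, job_D:*/10, job_E:*/8}
Op 9: register job_D */15 -> active={job_A:*/8, job_B:*/4, job_C:*/8, job_D:*/15, job_E:*/8}
Final interval of job_C = 8
Next fire of job_C after T=171: (171//8+1)*8 = 176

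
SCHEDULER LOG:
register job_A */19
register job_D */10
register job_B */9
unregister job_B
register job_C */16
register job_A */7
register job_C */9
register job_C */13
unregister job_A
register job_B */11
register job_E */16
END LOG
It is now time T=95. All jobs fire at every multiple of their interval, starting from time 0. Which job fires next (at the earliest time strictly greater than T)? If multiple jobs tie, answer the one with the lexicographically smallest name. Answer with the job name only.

Op 1: register job_A */19 -> active={job_A:*/19}
Op 2: register job_D */10 -> active={job_A:*/19, job_D:*/10}
Op 3: register job_B */9 -> active={job_A:*/19, job_B:*/9, job_D:*/10}
Op 4: unregister job_B -> active={job_A:*/19, job_D:*/10}
Op 5: register job_C */16 -> active={job_A:*/19, job_C:*/16, job_D:*/10}
Op 6: register job_A */7 -> active={job_A:*/7, job_C:*/16, job_D:*/10}
Op 7: register job_C */9 -> active={job_A:*/7, job_C:*/9, job_D:*/10}
Op 8: register job_C */13 -> active={job_A:*/7, job_C:*/13, job_D:*/10}
Op 9: unregister job_A -> active={job_C:*/13, job_D:*/10}
Op 10: register job_B */11 -> active={job_B:*/11, job_C:*/13, job_D:*/10}
Op 11: register job_E */16 -> active={job_B:*/11, job_C:*/13, job_D:*/10, job_E:*/16}
  job_B: interval 11, next fire after T=95 is 99
  job_C: interval 13, next fire after T=95 is 104
  job_D: interval 10, next fire after T=95 is 100
  job_E: interval 16, next fire after T=95 is 96
Earliest = 96, winner (lex tiebreak) = job_E

Answer: job_E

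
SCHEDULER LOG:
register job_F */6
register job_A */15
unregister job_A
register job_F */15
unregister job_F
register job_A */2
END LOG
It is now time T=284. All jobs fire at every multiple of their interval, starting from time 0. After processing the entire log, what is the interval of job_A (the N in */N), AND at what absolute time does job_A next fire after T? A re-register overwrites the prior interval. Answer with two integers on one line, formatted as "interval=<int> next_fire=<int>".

Op 1: register job_F */6 -> active={job_F:*/6}
Op 2: register job_A */15 -> active={job_A:*/15, job_F:*/6}
Op 3: unregister job_A -> active={job_F:*/6}
Op 4: register job_F */15 -> active={job_F:*/15}
Op 5: unregister job_F -> active={}
Op 6: register job_A */2 -> active={job_A:*/2}
Final interval of job_A = 2
Next fire of job_A after T=284: (284//2+1)*2 = 286

Answer: interval=2 next_fire=286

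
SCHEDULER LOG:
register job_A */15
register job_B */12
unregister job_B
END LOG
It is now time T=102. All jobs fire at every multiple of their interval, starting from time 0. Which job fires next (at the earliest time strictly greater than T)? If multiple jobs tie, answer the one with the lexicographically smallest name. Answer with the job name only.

Op 1: register job_A */15 -> active={job_A:*/15}
Op 2: register job_B */12 -> active={job_A:*/15, job_B:*/12}
Op 3: unregister job_B -> active={job_A:*/15}
  job_A: interval 15, next fire after T=102 is 105
Earliest = 105, winner (lex tiebreak) = job_A

Answer: job_A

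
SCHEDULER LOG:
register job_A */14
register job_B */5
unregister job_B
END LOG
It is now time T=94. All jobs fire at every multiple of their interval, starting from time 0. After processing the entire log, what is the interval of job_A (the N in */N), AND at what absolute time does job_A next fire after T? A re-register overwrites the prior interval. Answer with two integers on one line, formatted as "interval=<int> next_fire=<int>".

Answer: interval=14 next_fire=98

Derivation:
Op 1: register job_A */14 -> active={job_A:*/14}
Op 2: register job_B */5 -> active={job_A:*/14, job_B:*/5}
Op 3: unregister job_B -> active={job_A:*/14}
Final interval of job_A = 14
Next fire of job_A after T=94: (94//14+1)*14 = 98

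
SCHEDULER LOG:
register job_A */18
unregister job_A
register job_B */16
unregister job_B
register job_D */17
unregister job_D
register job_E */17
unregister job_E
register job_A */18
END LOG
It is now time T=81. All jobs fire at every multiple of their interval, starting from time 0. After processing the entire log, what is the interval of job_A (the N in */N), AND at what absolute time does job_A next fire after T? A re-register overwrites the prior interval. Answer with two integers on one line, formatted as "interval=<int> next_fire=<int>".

Op 1: register job_A */18 -> active={job_A:*/18}
Op 2: unregister job_A -> active={}
Op 3: register job_B */16 -> active={job_B:*/16}
Op 4: unregister job_B -> active={}
Op 5: register job_D */17 -> active={job_D:*/17}
Op 6: unregister job_D -> active={}
Op 7: register job_E */17 -> active={job_E:*/17}
Op 8: unregister job_E -> active={}
Op 9: register job_A */18 -> active={job_A:*/18}
Final interval of job_A = 18
Next fire of job_A after T=81: (81//18+1)*18 = 90

Answer: interval=18 next_fire=90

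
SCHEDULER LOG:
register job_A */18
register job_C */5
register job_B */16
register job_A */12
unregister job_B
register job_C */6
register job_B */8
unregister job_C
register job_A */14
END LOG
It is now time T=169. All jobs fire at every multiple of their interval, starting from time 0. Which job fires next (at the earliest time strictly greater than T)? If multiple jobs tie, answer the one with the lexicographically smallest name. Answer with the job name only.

Answer: job_B

Derivation:
Op 1: register job_A */18 -> active={job_A:*/18}
Op 2: register job_C */5 -> active={job_A:*/18, job_C:*/5}
Op 3: register job_B */16 -> active={job_A:*/18, job_B:*/16, job_C:*/5}
Op 4: register job_A */12 -> active={job_A:*/12, job_B:*/16, job_C:*/5}
Op 5: unregister job_B -> active={job_A:*/12, job_C:*/5}
Op 6: register job_C */6 -> active={job_A:*/12, job_C:*/6}
Op 7: register job_B */8 -> active={job_A:*/12, job_B:*/8, job_C:*/6}
Op 8: unregister job_C -> active={job_A:*/12, job_B:*/8}
Op 9: register job_A */14 -> active={job_A:*/14, job_B:*/8}
  job_A: interval 14, next fire after T=169 is 182
  job_B: interval 8, next fire after T=169 is 176
Earliest = 176, winner (lex tiebreak) = job_B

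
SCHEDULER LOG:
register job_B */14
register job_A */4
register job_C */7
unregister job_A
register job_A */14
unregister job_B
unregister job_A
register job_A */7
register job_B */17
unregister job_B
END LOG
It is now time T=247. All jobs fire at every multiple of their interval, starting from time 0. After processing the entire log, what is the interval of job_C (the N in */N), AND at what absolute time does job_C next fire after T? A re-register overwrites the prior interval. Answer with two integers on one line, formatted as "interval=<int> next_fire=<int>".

Answer: interval=7 next_fire=252

Derivation:
Op 1: register job_B */14 -> active={job_B:*/14}
Op 2: register job_A */4 -> active={job_A:*/4, job_B:*/14}
Op 3: register job_C */7 -> active={job_A:*/4, job_B:*/14, job_C:*/7}
Op 4: unregister job_A -> active={job_B:*/14, job_C:*/7}
Op 5: register job_A */14 -> active={job_A:*/14, job_B:*/14, job_C:*/7}
Op 6: unregister job_B -> active={job_A:*/14, job_C:*/7}
Op 7: unregister job_A -> active={job_C:*/7}
Op 8: register job_A */7 -> active={job_A:*/7, job_C:*/7}
Op 9: register job_B */17 -> active={job_A:*/7, job_B:*/17, job_C:*/7}
Op 10: unregister job_B -> active={job_A:*/7, job_C:*/7}
Final interval of job_C = 7
Next fire of job_C after T=247: (247//7+1)*7 = 252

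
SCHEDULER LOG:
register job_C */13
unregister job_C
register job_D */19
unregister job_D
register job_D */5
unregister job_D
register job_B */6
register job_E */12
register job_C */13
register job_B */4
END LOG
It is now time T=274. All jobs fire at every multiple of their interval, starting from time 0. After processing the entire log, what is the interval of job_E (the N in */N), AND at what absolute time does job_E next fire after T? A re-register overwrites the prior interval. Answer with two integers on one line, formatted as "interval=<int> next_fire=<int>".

Answer: interval=12 next_fire=276

Derivation:
Op 1: register job_C */13 -> active={job_C:*/13}
Op 2: unregister job_C -> active={}
Op 3: register job_D */19 -> active={job_D:*/19}
Op 4: unregister job_D -> active={}
Op 5: register job_D */5 -> active={job_D:*/5}
Op 6: unregister job_D -> active={}
Op 7: register job_B */6 -> active={job_B:*/6}
Op 8: register job_E */12 -> active={job_B:*/6, job_E:*/12}
Op 9: register job_C */13 -> active={job_B:*/6, job_C:*/13, job_E:*/12}
Op 10: register job_B */4 -> active={job_B:*/4, job_C:*/13, job_E:*/12}
Final interval of job_E = 12
Next fire of job_E after T=274: (274//12+1)*12 = 276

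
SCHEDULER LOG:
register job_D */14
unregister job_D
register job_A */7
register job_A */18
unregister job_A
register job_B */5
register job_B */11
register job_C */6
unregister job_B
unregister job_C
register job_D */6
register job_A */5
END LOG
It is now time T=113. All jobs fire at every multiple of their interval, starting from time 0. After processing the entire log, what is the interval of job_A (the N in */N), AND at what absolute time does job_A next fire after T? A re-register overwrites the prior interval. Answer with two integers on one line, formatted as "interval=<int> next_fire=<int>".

Op 1: register job_D */14 -> active={job_D:*/14}
Op 2: unregister job_D -> active={}
Op 3: register job_A */7 -> active={job_A:*/7}
Op 4: register job_A */18 -> active={job_A:*/18}
Op 5: unregister job_A -> active={}
Op 6: register job_B */5 -> active={job_B:*/5}
Op 7: register job_B */11 -> active={job_B:*/11}
Op 8: register job_C */6 -> active={job_B:*/11, job_C:*/6}
Op 9: unregister job_B -> active={job_C:*/6}
Op 10: unregister job_C -> active={}
Op 11: register job_D */6 -> active={job_D:*/6}
Op 12: register job_A */5 -> active={job_A:*/5, job_D:*/6}
Final interval of job_A = 5
Next fire of job_A after T=113: (113//5+1)*5 = 115

Answer: interval=5 next_fire=115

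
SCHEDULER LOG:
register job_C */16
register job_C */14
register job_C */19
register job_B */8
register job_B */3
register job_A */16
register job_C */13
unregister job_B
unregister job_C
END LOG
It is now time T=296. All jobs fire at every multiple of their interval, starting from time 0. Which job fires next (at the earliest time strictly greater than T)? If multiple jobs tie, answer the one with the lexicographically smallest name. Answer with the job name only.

Answer: job_A

Derivation:
Op 1: register job_C */16 -> active={job_C:*/16}
Op 2: register job_C */14 -> active={job_C:*/14}
Op 3: register job_C */19 -> active={job_C:*/19}
Op 4: register job_B */8 -> active={job_B:*/8, job_C:*/19}
Op 5: register job_B */3 -> active={job_B:*/3, job_C:*/19}
Op 6: register job_A */16 -> active={job_A:*/16, job_B:*/3, job_C:*/19}
Op 7: register job_C */13 -> active={job_A:*/16, job_B:*/3, job_C:*/13}
Op 8: unregister job_B -> active={job_A:*/16, job_C:*/13}
Op 9: unregister job_C -> active={job_A:*/16}
  job_A: interval 16, next fire after T=296 is 304
Earliest = 304, winner (lex tiebreak) = job_A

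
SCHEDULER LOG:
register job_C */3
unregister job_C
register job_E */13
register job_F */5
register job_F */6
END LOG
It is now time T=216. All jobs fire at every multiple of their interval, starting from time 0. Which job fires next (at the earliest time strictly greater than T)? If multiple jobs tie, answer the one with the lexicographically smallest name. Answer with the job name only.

Op 1: register job_C */3 -> active={job_C:*/3}
Op 2: unregister job_C -> active={}
Op 3: register job_E */13 -> active={job_E:*/13}
Op 4: register job_F */5 -> active={job_E:*/13, job_F:*/5}
Op 5: register job_F */6 -> active={job_E:*/13, job_F:*/6}
  job_E: interval 13, next fire after T=216 is 221
  job_F: interval 6, next fire after T=216 is 222
Earliest = 221, winner (lex tiebreak) = job_E

Answer: job_E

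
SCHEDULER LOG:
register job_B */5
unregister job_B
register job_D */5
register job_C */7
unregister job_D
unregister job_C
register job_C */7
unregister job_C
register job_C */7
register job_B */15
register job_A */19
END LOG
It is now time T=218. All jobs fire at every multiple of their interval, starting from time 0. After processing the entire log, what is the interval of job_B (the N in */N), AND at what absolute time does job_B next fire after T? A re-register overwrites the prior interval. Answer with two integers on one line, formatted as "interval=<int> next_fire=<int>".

Op 1: register job_B */5 -> active={job_B:*/5}
Op 2: unregister job_B -> active={}
Op 3: register job_D */5 -> active={job_D:*/5}
Op 4: register job_C */7 -> active={job_C:*/7, job_D:*/5}
Op 5: unregister job_D -> active={job_C:*/7}
Op 6: unregister job_C -> active={}
Op 7: register job_C */7 -> active={job_C:*/7}
Op 8: unregister job_C -> active={}
Op 9: register job_C */7 -> active={job_C:*/7}
Op 10: register job_B */15 -> active={job_B:*/15, job_C:*/7}
Op 11: register job_A */19 -> active={job_A:*/19, job_B:*/15, job_C:*/7}
Final interval of job_B = 15
Next fire of job_B after T=218: (218//15+1)*15 = 225

Answer: interval=15 next_fire=225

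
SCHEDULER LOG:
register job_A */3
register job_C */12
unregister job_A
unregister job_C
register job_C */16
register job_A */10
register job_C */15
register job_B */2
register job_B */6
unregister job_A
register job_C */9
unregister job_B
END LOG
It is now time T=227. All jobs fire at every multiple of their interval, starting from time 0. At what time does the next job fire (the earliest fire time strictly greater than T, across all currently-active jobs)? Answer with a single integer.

Op 1: register job_A */3 -> active={job_A:*/3}
Op 2: register job_C */12 -> active={job_A:*/3, job_C:*/12}
Op 3: unregister job_A -> active={job_C:*/12}
Op 4: unregister job_C -> active={}
Op 5: register job_C */16 -> active={job_C:*/16}
Op 6: register job_A */10 -> active={job_A:*/10, job_C:*/16}
Op 7: register job_C */15 -> active={job_A:*/10, job_C:*/15}
Op 8: register job_B */2 -> active={job_A:*/10, job_B:*/2, job_C:*/15}
Op 9: register job_B */6 -> active={job_A:*/10, job_B:*/6, job_C:*/15}
Op 10: unregister job_A -> active={job_B:*/6, job_C:*/15}
Op 11: register job_C */9 -> active={job_B:*/6, job_C:*/9}
Op 12: unregister job_B -> active={job_C:*/9}
  job_C: interval 9, next fire after T=227 is 234
Earliest fire time = 234 (job job_C)

Answer: 234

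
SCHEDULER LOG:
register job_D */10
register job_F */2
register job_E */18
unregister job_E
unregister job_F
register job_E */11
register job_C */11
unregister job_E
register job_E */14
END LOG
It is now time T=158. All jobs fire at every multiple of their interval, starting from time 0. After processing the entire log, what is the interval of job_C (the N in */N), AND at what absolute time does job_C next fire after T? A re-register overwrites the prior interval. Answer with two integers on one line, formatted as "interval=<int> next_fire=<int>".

Answer: interval=11 next_fire=165

Derivation:
Op 1: register job_D */10 -> active={job_D:*/10}
Op 2: register job_F */2 -> active={job_D:*/10, job_F:*/2}
Op 3: register job_E */18 -> active={job_D:*/10, job_E:*/18, job_F:*/2}
Op 4: unregister job_E -> active={job_D:*/10, job_F:*/2}
Op 5: unregister job_F -> active={job_D:*/10}
Op 6: register job_E */11 -> active={job_D:*/10, job_E:*/11}
Op 7: register job_C */11 -> active={job_C:*/11, job_D:*/10, job_E:*/11}
Op 8: unregister job_E -> active={job_C:*/11, job_D:*/10}
Op 9: register job_E */14 -> active={job_C:*/11, job_D:*/10, job_E:*/14}
Final interval of job_C = 11
Next fire of job_C after T=158: (158//11+1)*11 = 165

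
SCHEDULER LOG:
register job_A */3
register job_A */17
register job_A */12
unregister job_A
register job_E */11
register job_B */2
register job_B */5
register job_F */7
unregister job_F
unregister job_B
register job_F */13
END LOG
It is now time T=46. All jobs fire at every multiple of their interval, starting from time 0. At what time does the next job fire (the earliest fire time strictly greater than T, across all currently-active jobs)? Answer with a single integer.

Answer: 52

Derivation:
Op 1: register job_A */3 -> active={job_A:*/3}
Op 2: register job_A */17 -> active={job_A:*/17}
Op 3: register job_A */12 -> active={job_A:*/12}
Op 4: unregister job_A -> active={}
Op 5: register job_E */11 -> active={job_E:*/11}
Op 6: register job_B */2 -> active={job_B:*/2, job_E:*/11}
Op 7: register job_B */5 -> active={job_B:*/5, job_E:*/11}
Op 8: register job_F */7 -> active={job_B:*/5, job_E:*/11, job_F:*/7}
Op 9: unregister job_F -> active={job_B:*/5, job_E:*/11}
Op 10: unregister job_B -> active={job_E:*/11}
Op 11: register job_F */13 -> active={job_E:*/11, job_F:*/13}
  job_E: interval 11, next fire after T=46 is 55
  job_F: interval 13, next fire after T=46 is 52
Earliest fire time = 52 (job job_F)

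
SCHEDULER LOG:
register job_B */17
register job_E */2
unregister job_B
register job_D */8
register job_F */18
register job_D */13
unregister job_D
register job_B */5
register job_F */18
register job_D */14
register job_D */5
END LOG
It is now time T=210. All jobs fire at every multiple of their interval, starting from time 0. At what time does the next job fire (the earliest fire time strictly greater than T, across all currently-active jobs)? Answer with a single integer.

Answer: 212

Derivation:
Op 1: register job_B */17 -> active={job_B:*/17}
Op 2: register job_E */2 -> active={job_B:*/17, job_E:*/2}
Op 3: unregister job_B -> active={job_E:*/2}
Op 4: register job_D */8 -> active={job_D:*/8, job_E:*/2}
Op 5: register job_F */18 -> active={job_D:*/8, job_E:*/2, job_F:*/18}
Op 6: register job_D */13 -> active={job_D:*/13, job_E:*/2, job_F:*/18}
Op 7: unregister job_D -> active={job_E:*/2, job_F:*/18}
Op 8: register job_B */5 -> active={job_B:*/5, job_E:*/2, job_F:*/18}
Op 9: register job_F */18 -> active={job_B:*/5, job_E:*/2, job_F:*/18}
Op 10: register job_D */14 -> active={job_B:*/5, job_D:*/14, job_E:*/2, job_F:*/18}
Op 11: register job_D */5 -> active={job_B:*/5, job_D:*/5, job_E:*/2, job_F:*/18}
  job_B: interval 5, next fire after T=210 is 215
  job_D: interval 5, next fire after T=210 is 215
  job_E: interval 2, next fire after T=210 is 212
  job_F: interval 18, next fire after T=210 is 216
Earliest fire time = 212 (job job_E)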